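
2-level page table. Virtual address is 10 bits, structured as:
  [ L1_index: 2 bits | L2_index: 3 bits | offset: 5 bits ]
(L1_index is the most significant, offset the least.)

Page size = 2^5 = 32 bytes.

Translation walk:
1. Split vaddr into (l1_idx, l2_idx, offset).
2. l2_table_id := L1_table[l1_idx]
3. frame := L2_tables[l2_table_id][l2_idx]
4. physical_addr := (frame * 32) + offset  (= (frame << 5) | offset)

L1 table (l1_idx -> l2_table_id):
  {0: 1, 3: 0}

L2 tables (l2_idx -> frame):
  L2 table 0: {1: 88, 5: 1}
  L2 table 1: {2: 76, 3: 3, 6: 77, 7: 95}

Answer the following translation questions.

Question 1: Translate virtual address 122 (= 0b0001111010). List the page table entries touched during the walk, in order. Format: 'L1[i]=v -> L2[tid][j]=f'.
vaddr = 122 = 0b0001111010
Split: l1_idx=0, l2_idx=3, offset=26

Answer: L1[0]=1 -> L2[1][3]=3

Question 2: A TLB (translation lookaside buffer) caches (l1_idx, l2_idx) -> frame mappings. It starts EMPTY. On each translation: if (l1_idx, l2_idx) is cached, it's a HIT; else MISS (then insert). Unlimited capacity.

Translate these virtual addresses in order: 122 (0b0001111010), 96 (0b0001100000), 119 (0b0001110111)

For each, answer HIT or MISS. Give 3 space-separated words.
Answer: MISS HIT HIT

Derivation:
vaddr=122: (0,3) not in TLB -> MISS, insert
vaddr=96: (0,3) in TLB -> HIT
vaddr=119: (0,3) in TLB -> HIT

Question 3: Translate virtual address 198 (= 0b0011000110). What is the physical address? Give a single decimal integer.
Answer: 2470

Derivation:
vaddr = 198 = 0b0011000110
Split: l1_idx=0, l2_idx=6, offset=6
L1[0] = 1
L2[1][6] = 77
paddr = 77 * 32 + 6 = 2470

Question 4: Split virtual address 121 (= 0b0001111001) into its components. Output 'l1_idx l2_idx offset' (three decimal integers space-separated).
vaddr = 121 = 0b0001111001
  top 2 bits -> l1_idx = 0
  next 3 bits -> l2_idx = 3
  bottom 5 bits -> offset = 25

Answer: 0 3 25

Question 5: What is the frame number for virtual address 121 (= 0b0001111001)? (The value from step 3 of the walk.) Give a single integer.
vaddr = 121: l1_idx=0, l2_idx=3
L1[0] = 1; L2[1][3] = 3

Answer: 3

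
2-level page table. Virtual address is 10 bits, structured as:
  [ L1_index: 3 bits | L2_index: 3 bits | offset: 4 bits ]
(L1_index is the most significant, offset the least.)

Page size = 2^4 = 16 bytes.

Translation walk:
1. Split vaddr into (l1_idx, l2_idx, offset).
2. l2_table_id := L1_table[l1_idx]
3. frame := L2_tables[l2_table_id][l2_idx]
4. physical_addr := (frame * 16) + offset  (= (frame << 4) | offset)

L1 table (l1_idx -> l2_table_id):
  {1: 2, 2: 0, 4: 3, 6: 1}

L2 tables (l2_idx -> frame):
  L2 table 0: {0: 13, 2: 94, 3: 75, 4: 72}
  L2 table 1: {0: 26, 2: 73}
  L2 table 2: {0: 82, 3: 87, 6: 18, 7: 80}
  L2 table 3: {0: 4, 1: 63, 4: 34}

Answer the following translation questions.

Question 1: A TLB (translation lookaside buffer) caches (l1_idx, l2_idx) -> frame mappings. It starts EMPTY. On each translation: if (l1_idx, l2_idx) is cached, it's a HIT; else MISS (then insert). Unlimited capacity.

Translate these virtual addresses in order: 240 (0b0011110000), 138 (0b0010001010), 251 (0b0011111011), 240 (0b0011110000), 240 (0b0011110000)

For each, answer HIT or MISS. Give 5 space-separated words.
Answer: MISS MISS HIT HIT HIT

Derivation:
vaddr=240: (1,7) not in TLB -> MISS, insert
vaddr=138: (1,0) not in TLB -> MISS, insert
vaddr=251: (1,7) in TLB -> HIT
vaddr=240: (1,7) in TLB -> HIT
vaddr=240: (1,7) in TLB -> HIT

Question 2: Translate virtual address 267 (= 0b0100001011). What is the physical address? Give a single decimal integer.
vaddr = 267 = 0b0100001011
Split: l1_idx=2, l2_idx=0, offset=11
L1[2] = 0
L2[0][0] = 13
paddr = 13 * 16 + 11 = 219

Answer: 219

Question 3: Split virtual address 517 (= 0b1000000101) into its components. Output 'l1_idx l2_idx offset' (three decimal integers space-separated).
Answer: 4 0 5

Derivation:
vaddr = 517 = 0b1000000101
  top 3 bits -> l1_idx = 4
  next 3 bits -> l2_idx = 0
  bottom 4 bits -> offset = 5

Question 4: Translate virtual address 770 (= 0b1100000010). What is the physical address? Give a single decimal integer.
Answer: 418

Derivation:
vaddr = 770 = 0b1100000010
Split: l1_idx=6, l2_idx=0, offset=2
L1[6] = 1
L2[1][0] = 26
paddr = 26 * 16 + 2 = 418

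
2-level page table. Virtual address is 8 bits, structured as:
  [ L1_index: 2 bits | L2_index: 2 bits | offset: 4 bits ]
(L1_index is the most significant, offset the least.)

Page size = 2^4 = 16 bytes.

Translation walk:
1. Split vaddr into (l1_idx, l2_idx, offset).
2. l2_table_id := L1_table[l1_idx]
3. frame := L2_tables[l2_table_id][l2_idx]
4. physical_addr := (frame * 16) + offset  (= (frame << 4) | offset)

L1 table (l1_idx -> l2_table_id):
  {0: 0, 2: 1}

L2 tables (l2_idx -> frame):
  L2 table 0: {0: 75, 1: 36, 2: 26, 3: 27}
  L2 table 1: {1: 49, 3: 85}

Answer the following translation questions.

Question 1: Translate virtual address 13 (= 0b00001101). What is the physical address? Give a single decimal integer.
vaddr = 13 = 0b00001101
Split: l1_idx=0, l2_idx=0, offset=13
L1[0] = 0
L2[0][0] = 75
paddr = 75 * 16 + 13 = 1213

Answer: 1213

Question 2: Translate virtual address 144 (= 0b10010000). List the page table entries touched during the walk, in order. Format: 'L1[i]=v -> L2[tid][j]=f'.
vaddr = 144 = 0b10010000
Split: l1_idx=2, l2_idx=1, offset=0

Answer: L1[2]=1 -> L2[1][1]=49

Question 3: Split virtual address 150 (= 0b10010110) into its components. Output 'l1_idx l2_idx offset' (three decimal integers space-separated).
Answer: 2 1 6

Derivation:
vaddr = 150 = 0b10010110
  top 2 bits -> l1_idx = 2
  next 2 bits -> l2_idx = 1
  bottom 4 bits -> offset = 6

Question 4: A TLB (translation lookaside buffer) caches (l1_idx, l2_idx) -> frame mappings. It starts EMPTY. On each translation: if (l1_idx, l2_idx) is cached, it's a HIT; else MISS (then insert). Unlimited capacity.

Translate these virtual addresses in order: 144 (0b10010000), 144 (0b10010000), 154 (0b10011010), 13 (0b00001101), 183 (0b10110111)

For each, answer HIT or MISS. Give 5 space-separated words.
vaddr=144: (2,1) not in TLB -> MISS, insert
vaddr=144: (2,1) in TLB -> HIT
vaddr=154: (2,1) in TLB -> HIT
vaddr=13: (0,0) not in TLB -> MISS, insert
vaddr=183: (2,3) not in TLB -> MISS, insert

Answer: MISS HIT HIT MISS MISS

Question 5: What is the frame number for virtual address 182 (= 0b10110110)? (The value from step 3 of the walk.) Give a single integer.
vaddr = 182: l1_idx=2, l2_idx=3
L1[2] = 1; L2[1][3] = 85

Answer: 85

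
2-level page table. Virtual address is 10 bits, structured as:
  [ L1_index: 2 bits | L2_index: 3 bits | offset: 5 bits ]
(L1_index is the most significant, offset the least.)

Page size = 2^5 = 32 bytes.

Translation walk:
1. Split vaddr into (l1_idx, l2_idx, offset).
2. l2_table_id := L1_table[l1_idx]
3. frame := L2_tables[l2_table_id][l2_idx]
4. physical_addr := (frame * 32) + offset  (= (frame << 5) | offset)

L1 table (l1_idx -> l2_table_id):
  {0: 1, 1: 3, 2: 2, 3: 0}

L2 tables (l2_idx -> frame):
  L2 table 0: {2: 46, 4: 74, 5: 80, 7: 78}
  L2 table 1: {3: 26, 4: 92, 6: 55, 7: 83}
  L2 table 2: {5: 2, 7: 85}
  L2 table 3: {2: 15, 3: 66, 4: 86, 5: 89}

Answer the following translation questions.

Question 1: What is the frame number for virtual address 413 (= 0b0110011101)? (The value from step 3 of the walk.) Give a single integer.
vaddr = 413: l1_idx=1, l2_idx=4
L1[1] = 3; L2[3][4] = 86

Answer: 86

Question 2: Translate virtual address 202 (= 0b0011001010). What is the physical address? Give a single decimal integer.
vaddr = 202 = 0b0011001010
Split: l1_idx=0, l2_idx=6, offset=10
L1[0] = 1
L2[1][6] = 55
paddr = 55 * 32 + 10 = 1770

Answer: 1770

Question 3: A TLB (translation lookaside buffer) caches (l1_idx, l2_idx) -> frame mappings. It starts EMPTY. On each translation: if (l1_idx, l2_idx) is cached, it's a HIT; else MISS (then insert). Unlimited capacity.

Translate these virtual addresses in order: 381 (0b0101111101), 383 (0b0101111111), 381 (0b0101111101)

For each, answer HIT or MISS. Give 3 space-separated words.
vaddr=381: (1,3) not in TLB -> MISS, insert
vaddr=383: (1,3) in TLB -> HIT
vaddr=381: (1,3) in TLB -> HIT

Answer: MISS HIT HIT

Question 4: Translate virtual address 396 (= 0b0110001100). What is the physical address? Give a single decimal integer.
Answer: 2764

Derivation:
vaddr = 396 = 0b0110001100
Split: l1_idx=1, l2_idx=4, offset=12
L1[1] = 3
L2[3][4] = 86
paddr = 86 * 32 + 12 = 2764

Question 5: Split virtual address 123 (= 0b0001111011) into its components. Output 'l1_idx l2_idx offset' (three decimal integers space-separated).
Answer: 0 3 27

Derivation:
vaddr = 123 = 0b0001111011
  top 2 bits -> l1_idx = 0
  next 3 bits -> l2_idx = 3
  bottom 5 bits -> offset = 27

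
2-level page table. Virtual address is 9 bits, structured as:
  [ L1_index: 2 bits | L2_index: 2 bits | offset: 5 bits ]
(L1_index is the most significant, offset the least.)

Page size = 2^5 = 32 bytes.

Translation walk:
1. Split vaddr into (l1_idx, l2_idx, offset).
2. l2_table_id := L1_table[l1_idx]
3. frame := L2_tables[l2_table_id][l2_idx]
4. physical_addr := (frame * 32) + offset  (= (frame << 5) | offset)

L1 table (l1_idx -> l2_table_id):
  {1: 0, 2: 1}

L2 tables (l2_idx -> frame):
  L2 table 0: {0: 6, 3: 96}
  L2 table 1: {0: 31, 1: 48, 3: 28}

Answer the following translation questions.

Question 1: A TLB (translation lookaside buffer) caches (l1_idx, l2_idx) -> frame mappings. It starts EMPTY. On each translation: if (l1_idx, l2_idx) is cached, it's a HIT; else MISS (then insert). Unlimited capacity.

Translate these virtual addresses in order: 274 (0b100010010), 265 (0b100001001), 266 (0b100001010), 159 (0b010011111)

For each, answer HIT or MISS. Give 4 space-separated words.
Answer: MISS HIT HIT MISS

Derivation:
vaddr=274: (2,0) not in TLB -> MISS, insert
vaddr=265: (2,0) in TLB -> HIT
vaddr=266: (2,0) in TLB -> HIT
vaddr=159: (1,0) not in TLB -> MISS, insert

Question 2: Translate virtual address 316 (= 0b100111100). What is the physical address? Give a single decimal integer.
vaddr = 316 = 0b100111100
Split: l1_idx=2, l2_idx=1, offset=28
L1[2] = 1
L2[1][1] = 48
paddr = 48 * 32 + 28 = 1564

Answer: 1564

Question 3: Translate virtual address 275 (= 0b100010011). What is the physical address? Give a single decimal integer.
vaddr = 275 = 0b100010011
Split: l1_idx=2, l2_idx=0, offset=19
L1[2] = 1
L2[1][0] = 31
paddr = 31 * 32 + 19 = 1011

Answer: 1011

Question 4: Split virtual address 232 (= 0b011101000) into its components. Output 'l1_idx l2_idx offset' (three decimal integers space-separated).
Answer: 1 3 8

Derivation:
vaddr = 232 = 0b011101000
  top 2 bits -> l1_idx = 1
  next 2 bits -> l2_idx = 3
  bottom 5 bits -> offset = 8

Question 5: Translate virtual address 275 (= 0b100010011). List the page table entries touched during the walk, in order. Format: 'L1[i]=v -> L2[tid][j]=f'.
vaddr = 275 = 0b100010011
Split: l1_idx=2, l2_idx=0, offset=19

Answer: L1[2]=1 -> L2[1][0]=31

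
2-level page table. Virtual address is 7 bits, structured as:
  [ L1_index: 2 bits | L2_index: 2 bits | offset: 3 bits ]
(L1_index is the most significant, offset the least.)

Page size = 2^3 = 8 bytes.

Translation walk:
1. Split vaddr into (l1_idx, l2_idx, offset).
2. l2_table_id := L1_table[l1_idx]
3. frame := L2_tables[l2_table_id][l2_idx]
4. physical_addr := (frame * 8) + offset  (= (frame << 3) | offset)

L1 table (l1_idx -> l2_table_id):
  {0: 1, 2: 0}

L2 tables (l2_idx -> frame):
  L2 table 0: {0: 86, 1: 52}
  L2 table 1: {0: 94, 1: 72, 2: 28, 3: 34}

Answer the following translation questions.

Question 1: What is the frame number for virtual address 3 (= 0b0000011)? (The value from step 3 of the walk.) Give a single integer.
Answer: 94

Derivation:
vaddr = 3: l1_idx=0, l2_idx=0
L1[0] = 1; L2[1][0] = 94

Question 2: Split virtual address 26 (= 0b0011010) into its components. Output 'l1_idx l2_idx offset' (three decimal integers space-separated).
Answer: 0 3 2

Derivation:
vaddr = 26 = 0b0011010
  top 2 bits -> l1_idx = 0
  next 2 bits -> l2_idx = 3
  bottom 3 bits -> offset = 2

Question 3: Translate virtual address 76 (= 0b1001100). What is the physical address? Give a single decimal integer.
vaddr = 76 = 0b1001100
Split: l1_idx=2, l2_idx=1, offset=4
L1[2] = 0
L2[0][1] = 52
paddr = 52 * 8 + 4 = 420

Answer: 420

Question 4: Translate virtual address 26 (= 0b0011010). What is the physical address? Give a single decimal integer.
vaddr = 26 = 0b0011010
Split: l1_idx=0, l2_idx=3, offset=2
L1[0] = 1
L2[1][3] = 34
paddr = 34 * 8 + 2 = 274

Answer: 274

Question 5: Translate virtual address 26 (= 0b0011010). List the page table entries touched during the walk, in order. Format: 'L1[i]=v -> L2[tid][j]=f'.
Answer: L1[0]=1 -> L2[1][3]=34

Derivation:
vaddr = 26 = 0b0011010
Split: l1_idx=0, l2_idx=3, offset=2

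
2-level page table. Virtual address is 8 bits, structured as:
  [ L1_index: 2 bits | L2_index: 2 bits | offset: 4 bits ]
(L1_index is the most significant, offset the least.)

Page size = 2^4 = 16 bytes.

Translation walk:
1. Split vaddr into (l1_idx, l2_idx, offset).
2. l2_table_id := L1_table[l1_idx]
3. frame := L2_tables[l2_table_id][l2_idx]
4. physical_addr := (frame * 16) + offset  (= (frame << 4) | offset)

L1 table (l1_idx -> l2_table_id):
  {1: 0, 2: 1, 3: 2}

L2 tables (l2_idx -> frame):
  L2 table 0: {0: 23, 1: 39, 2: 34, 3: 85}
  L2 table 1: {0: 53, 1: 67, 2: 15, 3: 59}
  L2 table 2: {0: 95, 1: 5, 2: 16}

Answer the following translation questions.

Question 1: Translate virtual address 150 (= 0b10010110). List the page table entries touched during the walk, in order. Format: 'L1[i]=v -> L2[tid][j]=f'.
Answer: L1[2]=1 -> L2[1][1]=67

Derivation:
vaddr = 150 = 0b10010110
Split: l1_idx=2, l2_idx=1, offset=6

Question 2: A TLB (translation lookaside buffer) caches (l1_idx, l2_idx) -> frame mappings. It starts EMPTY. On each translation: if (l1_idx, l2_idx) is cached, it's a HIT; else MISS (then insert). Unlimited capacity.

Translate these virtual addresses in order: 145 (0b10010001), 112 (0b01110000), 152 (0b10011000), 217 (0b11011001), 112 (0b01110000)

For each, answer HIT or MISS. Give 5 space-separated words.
vaddr=145: (2,1) not in TLB -> MISS, insert
vaddr=112: (1,3) not in TLB -> MISS, insert
vaddr=152: (2,1) in TLB -> HIT
vaddr=217: (3,1) not in TLB -> MISS, insert
vaddr=112: (1,3) in TLB -> HIT

Answer: MISS MISS HIT MISS HIT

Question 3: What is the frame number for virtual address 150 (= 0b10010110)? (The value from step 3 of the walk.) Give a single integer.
Answer: 67

Derivation:
vaddr = 150: l1_idx=2, l2_idx=1
L1[2] = 1; L2[1][1] = 67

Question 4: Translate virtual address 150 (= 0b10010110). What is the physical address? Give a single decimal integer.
vaddr = 150 = 0b10010110
Split: l1_idx=2, l2_idx=1, offset=6
L1[2] = 1
L2[1][1] = 67
paddr = 67 * 16 + 6 = 1078

Answer: 1078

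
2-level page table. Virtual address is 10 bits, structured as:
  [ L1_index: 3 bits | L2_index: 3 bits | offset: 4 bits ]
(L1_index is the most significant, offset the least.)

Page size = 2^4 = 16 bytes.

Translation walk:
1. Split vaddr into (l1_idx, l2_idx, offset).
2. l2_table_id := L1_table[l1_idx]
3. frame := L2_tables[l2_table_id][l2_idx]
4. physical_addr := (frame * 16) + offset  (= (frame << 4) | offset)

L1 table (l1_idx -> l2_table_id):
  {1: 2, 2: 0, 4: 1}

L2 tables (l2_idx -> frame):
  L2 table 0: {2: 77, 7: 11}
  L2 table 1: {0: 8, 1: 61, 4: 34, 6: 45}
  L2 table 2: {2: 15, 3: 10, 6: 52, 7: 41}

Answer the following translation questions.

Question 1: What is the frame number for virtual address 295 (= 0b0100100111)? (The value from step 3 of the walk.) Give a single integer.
Answer: 77

Derivation:
vaddr = 295: l1_idx=2, l2_idx=2
L1[2] = 0; L2[0][2] = 77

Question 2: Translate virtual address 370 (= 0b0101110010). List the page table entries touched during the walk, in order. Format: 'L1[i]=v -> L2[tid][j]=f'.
vaddr = 370 = 0b0101110010
Split: l1_idx=2, l2_idx=7, offset=2

Answer: L1[2]=0 -> L2[0][7]=11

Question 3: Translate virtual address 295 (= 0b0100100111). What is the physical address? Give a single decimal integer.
Answer: 1239

Derivation:
vaddr = 295 = 0b0100100111
Split: l1_idx=2, l2_idx=2, offset=7
L1[2] = 0
L2[0][2] = 77
paddr = 77 * 16 + 7 = 1239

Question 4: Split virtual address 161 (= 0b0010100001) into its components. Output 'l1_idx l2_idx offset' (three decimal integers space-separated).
vaddr = 161 = 0b0010100001
  top 3 bits -> l1_idx = 1
  next 3 bits -> l2_idx = 2
  bottom 4 bits -> offset = 1

Answer: 1 2 1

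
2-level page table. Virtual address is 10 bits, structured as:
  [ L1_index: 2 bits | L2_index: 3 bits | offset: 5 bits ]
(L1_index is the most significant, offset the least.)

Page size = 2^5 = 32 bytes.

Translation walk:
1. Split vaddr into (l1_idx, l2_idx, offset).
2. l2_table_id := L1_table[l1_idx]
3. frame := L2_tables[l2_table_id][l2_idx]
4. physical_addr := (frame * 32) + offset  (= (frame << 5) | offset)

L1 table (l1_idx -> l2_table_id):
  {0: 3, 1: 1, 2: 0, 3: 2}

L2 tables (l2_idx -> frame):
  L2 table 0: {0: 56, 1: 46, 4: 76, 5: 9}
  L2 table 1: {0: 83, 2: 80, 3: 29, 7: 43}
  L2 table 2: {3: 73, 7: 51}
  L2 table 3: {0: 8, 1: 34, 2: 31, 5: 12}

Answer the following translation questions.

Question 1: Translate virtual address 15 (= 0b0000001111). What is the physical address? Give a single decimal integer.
Answer: 271

Derivation:
vaddr = 15 = 0b0000001111
Split: l1_idx=0, l2_idx=0, offset=15
L1[0] = 3
L2[3][0] = 8
paddr = 8 * 32 + 15 = 271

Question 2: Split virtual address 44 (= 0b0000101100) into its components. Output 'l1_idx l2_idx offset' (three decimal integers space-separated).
Answer: 0 1 12

Derivation:
vaddr = 44 = 0b0000101100
  top 2 bits -> l1_idx = 0
  next 3 bits -> l2_idx = 1
  bottom 5 bits -> offset = 12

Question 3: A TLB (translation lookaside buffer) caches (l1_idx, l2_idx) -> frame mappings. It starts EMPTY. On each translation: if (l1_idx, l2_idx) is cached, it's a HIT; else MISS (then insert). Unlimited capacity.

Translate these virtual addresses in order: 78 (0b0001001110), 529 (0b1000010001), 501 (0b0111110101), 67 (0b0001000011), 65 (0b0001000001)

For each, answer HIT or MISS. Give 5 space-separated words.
Answer: MISS MISS MISS HIT HIT

Derivation:
vaddr=78: (0,2) not in TLB -> MISS, insert
vaddr=529: (2,0) not in TLB -> MISS, insert
vaddr=501: (1,7) not in TLB -> MISS, insert
vaddr=67: (0,2) in TLB -> HIT
vaddr=65: (0,2) in TLB -> HIT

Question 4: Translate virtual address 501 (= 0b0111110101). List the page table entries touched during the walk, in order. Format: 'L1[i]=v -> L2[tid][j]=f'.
vaddr = 501 = 0b0111110101
Split: l1_idx=1, l2_idx=7, offset=21

Answer: L1[1]=1 -> L2[1][7]=43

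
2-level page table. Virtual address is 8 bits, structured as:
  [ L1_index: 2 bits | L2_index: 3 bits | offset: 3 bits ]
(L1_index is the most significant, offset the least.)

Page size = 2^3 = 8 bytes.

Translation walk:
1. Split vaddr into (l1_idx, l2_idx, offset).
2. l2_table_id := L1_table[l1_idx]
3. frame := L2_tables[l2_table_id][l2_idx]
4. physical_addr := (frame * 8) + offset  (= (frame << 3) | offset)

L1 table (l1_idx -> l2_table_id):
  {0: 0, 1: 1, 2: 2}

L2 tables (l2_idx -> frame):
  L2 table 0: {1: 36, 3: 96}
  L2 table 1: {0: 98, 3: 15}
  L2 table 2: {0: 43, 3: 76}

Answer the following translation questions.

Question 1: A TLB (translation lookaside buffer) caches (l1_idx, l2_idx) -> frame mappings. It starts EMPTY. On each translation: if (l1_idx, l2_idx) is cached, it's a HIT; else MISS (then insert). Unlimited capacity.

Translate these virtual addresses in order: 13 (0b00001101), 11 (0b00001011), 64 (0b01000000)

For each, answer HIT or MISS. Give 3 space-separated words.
Answer: MISS HIT MISS

Derivation:
vaddr=13: (0,1) not in TLB -> MISS, insert
vaddr=11: (0,1) in TLB -> HIT
vaddr=64: (1,0) not in TLB -> MISS, insert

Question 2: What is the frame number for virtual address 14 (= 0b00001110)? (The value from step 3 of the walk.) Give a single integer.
Answer: 36

Derivation:
vaddr = 14: l1_idx=0, l2_idx=1
L1[0] = 0; L2[0][1] = 36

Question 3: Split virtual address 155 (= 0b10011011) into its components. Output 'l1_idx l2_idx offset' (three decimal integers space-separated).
vaddr = 155 = 0b10011011
  top 2 bits -> l1_idx = 2
  next 3 bits -> l2_idx = 3
  bottom 3 bits -> offset = 3

Answer: 2 3 3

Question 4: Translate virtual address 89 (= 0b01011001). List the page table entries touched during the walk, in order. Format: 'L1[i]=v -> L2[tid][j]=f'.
Answer: L1[1]=1 -> L2[1][3]=15

Derivation:
vaddr = 89 = 0b01011001
Split: l1_idx=1, l2_idx=3, offset=1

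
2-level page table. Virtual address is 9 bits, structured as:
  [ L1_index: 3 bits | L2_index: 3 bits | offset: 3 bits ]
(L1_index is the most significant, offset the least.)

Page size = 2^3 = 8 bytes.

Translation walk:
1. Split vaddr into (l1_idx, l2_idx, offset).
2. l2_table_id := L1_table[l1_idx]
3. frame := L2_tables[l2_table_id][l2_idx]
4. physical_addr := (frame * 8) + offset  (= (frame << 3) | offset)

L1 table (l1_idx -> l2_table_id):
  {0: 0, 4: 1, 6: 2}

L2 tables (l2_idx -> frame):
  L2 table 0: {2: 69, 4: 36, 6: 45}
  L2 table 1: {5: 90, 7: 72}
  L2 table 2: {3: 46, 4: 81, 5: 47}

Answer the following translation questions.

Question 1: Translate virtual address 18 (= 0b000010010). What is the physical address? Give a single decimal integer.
Answer: 554

Derivation:
vaddr = 18 = 0b000010010
Split: l1_idx=0, l2_idx=2, offset=2
L1[0] = 0
L2[0][2] = 69
paddr = 69 * 8 + 2 = 554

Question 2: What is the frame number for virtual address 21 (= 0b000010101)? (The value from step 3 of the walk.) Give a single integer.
vaddr = 21: l1_idx=0, l2_idx=2
L1[0] = 0; L2[0][2] = 69

Answer: 69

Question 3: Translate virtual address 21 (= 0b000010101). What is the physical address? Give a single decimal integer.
Answer: 557

Derivation:
vaddr = 21 = 0b000010101
Split: l1_idx=0, l2_idx=2, offset=5
L1[0] = 0
L2[0][2] = 69
paddr = 69 * 8 + 5 = 557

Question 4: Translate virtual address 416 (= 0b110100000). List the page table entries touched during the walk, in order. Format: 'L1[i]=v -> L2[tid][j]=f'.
Answer: L1[6]=2 -> L2[2][4]=81

Derivation:
vaddr = 416 = 0b110100000
Split: l1_idx=6, l2_idx=4, offset=0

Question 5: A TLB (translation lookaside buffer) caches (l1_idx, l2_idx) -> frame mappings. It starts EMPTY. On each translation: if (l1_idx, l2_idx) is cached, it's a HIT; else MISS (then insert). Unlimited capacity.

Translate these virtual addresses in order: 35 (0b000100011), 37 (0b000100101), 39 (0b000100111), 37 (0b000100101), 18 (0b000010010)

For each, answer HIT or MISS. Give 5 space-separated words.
vaddr=35: (0,4) not in TLB -> MISS, insert
vaddr=37: (0,4) in TLB -> HIT
vaddr=39: (0,4) in TLB -> HIT
vaddr=37: (0,4) in TLB -> HIT
vaddr=18: (0,2) not in TLB -> MISS, insert

Answer: MISS HIT HIT HIT MISS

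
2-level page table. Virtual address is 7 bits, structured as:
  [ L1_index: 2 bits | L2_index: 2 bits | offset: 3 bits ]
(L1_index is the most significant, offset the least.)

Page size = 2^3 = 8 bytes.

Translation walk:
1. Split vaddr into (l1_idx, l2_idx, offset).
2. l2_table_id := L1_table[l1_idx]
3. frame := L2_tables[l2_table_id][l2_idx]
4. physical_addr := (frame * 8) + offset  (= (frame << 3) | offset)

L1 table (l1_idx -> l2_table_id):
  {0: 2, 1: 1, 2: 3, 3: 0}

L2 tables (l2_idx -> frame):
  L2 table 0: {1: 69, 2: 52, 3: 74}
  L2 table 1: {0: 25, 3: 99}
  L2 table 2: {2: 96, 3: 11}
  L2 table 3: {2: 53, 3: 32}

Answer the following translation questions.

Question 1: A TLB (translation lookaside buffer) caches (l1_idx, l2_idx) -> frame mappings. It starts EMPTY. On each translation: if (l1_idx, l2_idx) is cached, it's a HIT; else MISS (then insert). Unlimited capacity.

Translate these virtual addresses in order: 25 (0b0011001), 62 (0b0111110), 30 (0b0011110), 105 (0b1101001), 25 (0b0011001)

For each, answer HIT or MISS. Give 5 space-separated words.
Answer: MISS MISS HIT MISS HIT

Derivation:
vaddr=25: (0,3) not in TLB -> MISS, insert
vaddr=62: (1,3) not in TLB -> MISS, insert
vaddr=30: (0,3) in TLB -> HIT
vaddr=105: (3,1) not in TLB -> MISS, insert
vaddr=25: (0,3) in TLB -> HIT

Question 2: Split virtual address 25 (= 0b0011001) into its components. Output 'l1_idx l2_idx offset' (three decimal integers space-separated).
vaddr = 25 = 0b0011001
  top 2 bits -> l1_idx = 0
  next 2 bits -> l2_idx = 3
  bottom 3 bits -> offset = 1

Answer: 0 3 1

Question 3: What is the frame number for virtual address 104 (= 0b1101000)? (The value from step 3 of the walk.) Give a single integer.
Answer: 69

Derivation:
vaddr = 104: l1_idx=3, l2_idx=1
L1[3] = 0; L2[0][1] = 69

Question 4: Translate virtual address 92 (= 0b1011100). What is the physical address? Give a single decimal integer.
Answer: 260

Derivation:
vaddr = 92 = 0b1011100
Split: l1_idx=2, l2_idx=3, offset=4
L1[2] = 3
L2[3][3] = 32
paddr = 32 * 8 + 4 = 260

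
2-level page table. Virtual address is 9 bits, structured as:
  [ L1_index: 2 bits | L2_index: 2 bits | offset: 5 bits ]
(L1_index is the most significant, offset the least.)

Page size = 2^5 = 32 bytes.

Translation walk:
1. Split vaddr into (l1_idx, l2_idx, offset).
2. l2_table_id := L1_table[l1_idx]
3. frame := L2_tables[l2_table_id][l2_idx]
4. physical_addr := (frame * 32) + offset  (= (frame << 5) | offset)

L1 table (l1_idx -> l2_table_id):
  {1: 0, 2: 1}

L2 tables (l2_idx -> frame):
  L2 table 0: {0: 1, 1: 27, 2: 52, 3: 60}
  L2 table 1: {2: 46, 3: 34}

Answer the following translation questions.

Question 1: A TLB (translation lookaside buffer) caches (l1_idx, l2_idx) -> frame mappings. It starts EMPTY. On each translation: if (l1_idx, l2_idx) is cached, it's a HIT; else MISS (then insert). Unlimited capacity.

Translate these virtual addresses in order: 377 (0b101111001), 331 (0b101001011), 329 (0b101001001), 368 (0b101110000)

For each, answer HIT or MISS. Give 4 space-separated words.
Answer: MISS MISS HIT HIT

Derivation:
vaddr=377: (2,3) not in TLB -> MISS, insert
vaddr=331: (2,2) not in TLB -> MISS, insert
vaddr=329: (2,2) in TLB -> HIT
vaddr=368: (2,3) in TLB -> HIT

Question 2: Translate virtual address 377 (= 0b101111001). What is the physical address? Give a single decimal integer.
vaddr = 377 = 0b101111001
Split: l1_idx=2, l2_idx=3, offset=25
L1[2] = 1
L2[1][3] = 34
paddr = 34 * 32 + 25 = 1113

Answer: 1113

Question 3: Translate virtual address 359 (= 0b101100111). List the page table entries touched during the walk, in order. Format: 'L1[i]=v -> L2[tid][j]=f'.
vaddr = 359 = 0b101100111
Split: l1_idx=2, l2_idx=3, offset=7

Answer: L1[2]=1 -> L2[1][3]=34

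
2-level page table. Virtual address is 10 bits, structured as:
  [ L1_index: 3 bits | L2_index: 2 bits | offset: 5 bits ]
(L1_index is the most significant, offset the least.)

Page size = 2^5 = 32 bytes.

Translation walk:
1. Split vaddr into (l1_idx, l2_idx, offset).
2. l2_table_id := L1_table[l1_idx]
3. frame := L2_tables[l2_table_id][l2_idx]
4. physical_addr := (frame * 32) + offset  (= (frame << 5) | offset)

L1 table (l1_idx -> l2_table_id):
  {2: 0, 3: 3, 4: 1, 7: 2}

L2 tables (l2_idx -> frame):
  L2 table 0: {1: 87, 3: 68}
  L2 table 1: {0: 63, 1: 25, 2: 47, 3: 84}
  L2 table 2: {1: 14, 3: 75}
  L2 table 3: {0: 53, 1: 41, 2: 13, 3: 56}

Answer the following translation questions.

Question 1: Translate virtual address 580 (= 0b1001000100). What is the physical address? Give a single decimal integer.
Answer: 1508

Derivation:
vaddr = 580 = 0b1001000100
Split: l1_idx=4, l2_idx=2, offset=4
L1[4] = 1
L2[1][2] = 47
paddr = 47 * 32 + 4 = 1508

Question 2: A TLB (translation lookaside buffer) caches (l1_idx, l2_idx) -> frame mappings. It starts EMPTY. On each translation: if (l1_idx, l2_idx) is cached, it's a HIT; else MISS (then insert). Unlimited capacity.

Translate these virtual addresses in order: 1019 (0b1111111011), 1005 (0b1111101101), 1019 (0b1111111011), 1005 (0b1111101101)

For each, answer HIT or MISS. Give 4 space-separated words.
Answer: MISS HIT HIT HIT

Derivation:
vaddr=1019: (7,3) not in TLB -> MISS, insert
vaddr=1005: (7,3) in TLB -> HIT
vaddr=1019: (7,3) in TLB -> HIT
vaddr=1005: (7,3) in TLB -> HIT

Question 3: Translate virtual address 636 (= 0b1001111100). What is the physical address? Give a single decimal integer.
vaddr = 636 = 0b1001111100
Split: l1_idx=4, l2_idx=3, offset=28
L1[4] = 1
L2[1][3] = 84
paddr = 84 * 32 + 28 = 2716

Answer: 2716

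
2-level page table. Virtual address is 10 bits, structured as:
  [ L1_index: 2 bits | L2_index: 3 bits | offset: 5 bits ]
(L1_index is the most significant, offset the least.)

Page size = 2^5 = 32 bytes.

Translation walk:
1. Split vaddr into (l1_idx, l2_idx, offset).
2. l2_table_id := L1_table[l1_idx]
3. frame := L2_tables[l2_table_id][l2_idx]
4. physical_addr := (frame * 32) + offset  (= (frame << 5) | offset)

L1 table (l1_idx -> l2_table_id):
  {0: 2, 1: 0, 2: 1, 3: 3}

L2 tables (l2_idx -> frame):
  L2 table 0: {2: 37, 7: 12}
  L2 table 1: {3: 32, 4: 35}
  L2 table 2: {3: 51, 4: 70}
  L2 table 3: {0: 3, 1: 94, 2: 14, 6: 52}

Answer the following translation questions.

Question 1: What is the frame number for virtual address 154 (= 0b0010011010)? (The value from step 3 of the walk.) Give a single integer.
Answer: 70

Derivation:
vaddr = 154: l1_idx=0, l2_idx=4
L1[0] = 2; L2[2][4] = 70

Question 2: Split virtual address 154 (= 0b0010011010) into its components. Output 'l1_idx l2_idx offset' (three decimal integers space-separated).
Answer: 0 4 26

Derivation:
vaddr = 154 = 0b0010011010
  top 2 bits -> l1_idx = 0
  next 3 bits -> l2_idx = 4
  bottom 5 bits -> offset = 26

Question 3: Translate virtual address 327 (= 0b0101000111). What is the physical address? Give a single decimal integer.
Answer: 1191

Derivation:
vaddr = 327 = 0b0101000111
Split: l1_idx=1, l2_idx=2, offset=7
L1[1] = 0
L2[0][2] = 37
paddr = 37 * 32 + 7 = 1191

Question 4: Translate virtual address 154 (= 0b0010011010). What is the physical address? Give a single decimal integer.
Answer: 2266

Derivation:
vaddr = 154 = 0b0010011010
Split: l1_idx=0, l2_idx=4, offset=26
L1[0] = 2
L2[2][4] = 70
paddr = 70 * 32 + 26 = 2266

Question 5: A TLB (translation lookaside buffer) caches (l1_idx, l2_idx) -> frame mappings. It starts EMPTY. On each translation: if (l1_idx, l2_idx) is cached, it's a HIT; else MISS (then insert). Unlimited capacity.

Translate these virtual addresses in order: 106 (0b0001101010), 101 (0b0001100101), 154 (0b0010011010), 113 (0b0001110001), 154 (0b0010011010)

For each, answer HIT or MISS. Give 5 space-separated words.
vaddr=106: (0,3) not in TLB -> MISS, insert
vaddr=101: (0,3) in TLB -> HIT
vaddr=154: (0,4) not in TLB -> MISS, insert
vaddr=113: (0,3) in TLB -> HIT
vaddr=154: (0,4) in TLB -> HIT

Answer: MISS HIT MISS HIT HIT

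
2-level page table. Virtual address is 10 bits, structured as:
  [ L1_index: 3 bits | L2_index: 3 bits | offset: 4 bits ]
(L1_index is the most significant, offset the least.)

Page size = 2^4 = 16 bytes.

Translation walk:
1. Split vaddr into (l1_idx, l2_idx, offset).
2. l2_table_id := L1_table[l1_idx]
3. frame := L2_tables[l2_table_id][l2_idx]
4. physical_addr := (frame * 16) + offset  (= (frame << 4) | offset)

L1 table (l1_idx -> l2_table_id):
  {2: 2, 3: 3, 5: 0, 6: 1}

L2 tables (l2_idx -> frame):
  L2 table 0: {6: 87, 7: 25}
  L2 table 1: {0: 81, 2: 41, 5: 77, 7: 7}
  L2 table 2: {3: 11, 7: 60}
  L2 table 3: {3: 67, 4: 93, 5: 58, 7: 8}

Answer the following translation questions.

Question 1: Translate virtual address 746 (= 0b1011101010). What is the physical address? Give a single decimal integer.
vaddr = 746 = 0b1011101010
Split: l1_idx=5, l2_idx=6, offset=10
L1[5] = 0
L2[0][6] = 87
paddr = 87 * 16 + 10 = 1402

Answer: 1402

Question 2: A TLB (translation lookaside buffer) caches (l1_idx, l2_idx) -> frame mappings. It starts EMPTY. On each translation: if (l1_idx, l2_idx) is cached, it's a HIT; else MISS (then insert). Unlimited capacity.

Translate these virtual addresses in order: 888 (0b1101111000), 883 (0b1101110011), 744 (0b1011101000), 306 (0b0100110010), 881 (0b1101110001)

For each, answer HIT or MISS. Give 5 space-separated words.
vaddr=888: (6,7) not in TLB -> MISS, insert
vaddr=883: (6,7) in TLB -> HIT
vaddr=744: (5,6) not in TLB -> MISS, insert
vaddr=306: (2,3) not in TLB -> MISS, insert
vaddr=881: (6,7) in TLB -> HIT

Answer: MISS HIT MISS MISS HIT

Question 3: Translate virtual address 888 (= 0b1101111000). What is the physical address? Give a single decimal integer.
vaddr = 888 = 0b1101111000
Split: l1_idx=6, l2_idx=7, offset=8
L1[6] = 1
L2[1][7] = 7
paddr = 7 * 16 + 8 = 120

Answer: 120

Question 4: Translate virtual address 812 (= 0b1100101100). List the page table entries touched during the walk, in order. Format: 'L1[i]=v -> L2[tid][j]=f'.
Answer: L1[6]=1 -> L2[1][2]=41

Derivation:
vaddr = 812 = 0b1100101100
Split: l1_idx=6, l2_idx=2, offset=12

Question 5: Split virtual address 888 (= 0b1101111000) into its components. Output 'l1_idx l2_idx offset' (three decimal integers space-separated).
vaddr = 888 = 0b1101111000
  top 3 bits -> l1_idx = 6
  next 3 bits -> l2_idx = 7
  bottom 4 bits -> offset = 8

Answer: 6 7 8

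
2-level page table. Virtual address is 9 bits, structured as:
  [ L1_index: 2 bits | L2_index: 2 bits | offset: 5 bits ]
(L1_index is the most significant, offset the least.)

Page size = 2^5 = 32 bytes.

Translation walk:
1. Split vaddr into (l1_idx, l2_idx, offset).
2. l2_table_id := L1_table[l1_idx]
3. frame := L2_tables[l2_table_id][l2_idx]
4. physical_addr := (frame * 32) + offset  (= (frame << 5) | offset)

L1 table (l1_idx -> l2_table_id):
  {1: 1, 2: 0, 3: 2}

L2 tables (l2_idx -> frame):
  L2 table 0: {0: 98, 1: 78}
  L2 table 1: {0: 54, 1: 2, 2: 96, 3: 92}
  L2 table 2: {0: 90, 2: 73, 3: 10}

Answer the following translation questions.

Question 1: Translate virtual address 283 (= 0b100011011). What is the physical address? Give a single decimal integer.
vaddr = 283 = 0b100011011
Split: l1_idx=2, l2_idx=0, offset=27
L1[2] = 0
L2[0][0] = 98
paddr = 98 * 32 + 27 = 3163

Answer: 3163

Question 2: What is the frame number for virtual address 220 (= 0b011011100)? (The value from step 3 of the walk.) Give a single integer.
Answer: 96

Derivation:
vaddr = 220: l1_idx=1, l2_idx=2
L1[1] = 1; L2[1][2] = 96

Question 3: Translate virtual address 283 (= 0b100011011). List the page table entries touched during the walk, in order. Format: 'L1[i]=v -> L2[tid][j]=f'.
vaddr = 283 = 0b100011011
Split: l1_idx=2, l2_idx=0, offset=27

Answer: L1[2]=0 -> L2[0][0]=98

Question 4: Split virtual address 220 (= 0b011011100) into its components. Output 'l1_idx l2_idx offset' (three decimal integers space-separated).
Answer: 1 2 28

Derivation:
vaddr = 220 = 0b011011100
  top 2 bits -> l1_idx = 1
  next 2 bits -> l2_idx = 2
  bottom 5 bits -> offset = 28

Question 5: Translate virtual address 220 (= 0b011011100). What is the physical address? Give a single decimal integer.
vaddr = 220 = 0b011011100
Split: l1_idx=1, l2_idx=2, offset=28
L1[1] = 1
L2[1][2] = 96
paddr = 96 * 32 + 28 = 3100

Answer: 3100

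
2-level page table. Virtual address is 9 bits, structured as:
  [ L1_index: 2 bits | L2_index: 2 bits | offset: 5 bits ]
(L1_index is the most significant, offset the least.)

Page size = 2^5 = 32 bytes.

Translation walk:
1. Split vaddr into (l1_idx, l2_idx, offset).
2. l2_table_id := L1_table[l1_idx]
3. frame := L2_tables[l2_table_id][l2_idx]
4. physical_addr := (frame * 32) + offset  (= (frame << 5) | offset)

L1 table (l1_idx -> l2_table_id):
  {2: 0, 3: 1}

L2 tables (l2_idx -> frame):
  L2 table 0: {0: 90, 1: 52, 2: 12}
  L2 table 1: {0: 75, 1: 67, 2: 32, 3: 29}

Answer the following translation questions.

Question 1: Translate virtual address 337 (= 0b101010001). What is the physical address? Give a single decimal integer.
vaddr = 337 = 0b101010001
Split: l1_idx=2, l2_idx=2, offset=17
L1[2] = 0
L2[0][2] = 12
paddr = 12 * 32 + 17 = 401

Answer: 401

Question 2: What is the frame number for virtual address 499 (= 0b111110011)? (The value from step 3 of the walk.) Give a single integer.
Answer: 29

Derivation:
vaddr = 499: l1_idx=3, l2_idx=3
L1[3] = 1; L2[1][3] = 29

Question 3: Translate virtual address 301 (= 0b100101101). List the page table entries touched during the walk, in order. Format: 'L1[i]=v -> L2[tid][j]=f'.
vaddr = 301 = 0b100101101
Split: l1_idx=2, l2_idx=1, offset=13

Answer: L1[2]=0 -> L2[0][1]=52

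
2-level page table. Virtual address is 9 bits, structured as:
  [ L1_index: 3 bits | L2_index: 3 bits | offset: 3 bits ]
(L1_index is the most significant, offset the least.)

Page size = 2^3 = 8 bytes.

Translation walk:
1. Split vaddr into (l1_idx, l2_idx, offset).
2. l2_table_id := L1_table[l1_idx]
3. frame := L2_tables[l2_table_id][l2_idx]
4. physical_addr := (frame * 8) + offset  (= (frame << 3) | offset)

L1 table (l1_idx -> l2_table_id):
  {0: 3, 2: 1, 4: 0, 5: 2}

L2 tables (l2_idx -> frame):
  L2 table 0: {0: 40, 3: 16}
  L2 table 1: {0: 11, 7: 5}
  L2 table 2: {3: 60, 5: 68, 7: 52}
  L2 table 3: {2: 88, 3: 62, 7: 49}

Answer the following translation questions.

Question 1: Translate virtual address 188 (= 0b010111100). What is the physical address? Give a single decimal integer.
vaddr = 188 = 0b010111100
Split: l1_idx=2, l2_idx=7, offset=4
L1[2] = 1
L2[1][7] = 5
paddr = 5 * 8 + 4 = 44

Answer: 44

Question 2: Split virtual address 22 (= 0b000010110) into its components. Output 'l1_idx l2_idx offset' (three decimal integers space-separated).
Answer: 0 2 6

Derivation:
vaddr = 22 = 0b000010110
  top 3 bits -> l1_idx = 0
  next 3 bits -> l2_idx = 2
  bottom 3 bits -> offset = 6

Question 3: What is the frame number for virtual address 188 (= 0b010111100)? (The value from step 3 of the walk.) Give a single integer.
Answer: 5

Derivation:
vaddr = 188: l1_idx=2, l2_idx=7
L1[2] = 1; L2[1][7] = 5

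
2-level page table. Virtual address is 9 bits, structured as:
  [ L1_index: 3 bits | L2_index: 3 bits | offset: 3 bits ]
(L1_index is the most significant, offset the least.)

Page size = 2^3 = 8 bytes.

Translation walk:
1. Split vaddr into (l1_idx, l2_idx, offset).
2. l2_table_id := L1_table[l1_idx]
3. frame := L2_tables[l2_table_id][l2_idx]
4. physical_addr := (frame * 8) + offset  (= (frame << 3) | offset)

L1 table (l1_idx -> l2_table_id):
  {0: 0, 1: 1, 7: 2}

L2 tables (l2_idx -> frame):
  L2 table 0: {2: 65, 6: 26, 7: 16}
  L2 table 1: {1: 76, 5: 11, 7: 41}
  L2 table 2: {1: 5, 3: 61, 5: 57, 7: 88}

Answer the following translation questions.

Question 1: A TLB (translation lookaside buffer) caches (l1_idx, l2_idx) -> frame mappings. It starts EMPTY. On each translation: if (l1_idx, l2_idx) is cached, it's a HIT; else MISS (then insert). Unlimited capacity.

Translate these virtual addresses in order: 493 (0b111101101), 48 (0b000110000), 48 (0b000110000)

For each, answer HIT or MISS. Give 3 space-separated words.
vaddr=493: (7,5) not in TLB -> MISS, insert
vaddr=48: (0,6) not in TLB -> MISS, insert
vaddr=48: (0,6) in TLB -> HIT

Answer: MISS MISS HIT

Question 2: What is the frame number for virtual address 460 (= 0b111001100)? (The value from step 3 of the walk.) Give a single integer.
vaddr = 460: l1_idx=7, l2_idx=1
L1[7] = 2; L2[2][1] = 5

Answer: 5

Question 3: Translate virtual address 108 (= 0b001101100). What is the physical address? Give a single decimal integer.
Answer: 92

Derivation:
vaddr = 108 = 0b001101100
Split: l1_idx=1, l2_idx=5, offset=4
L1[1] = 1
L2[1][5] = 11
paddr = 11 * 8 + 4 = 92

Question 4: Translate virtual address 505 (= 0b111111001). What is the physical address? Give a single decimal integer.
vaddr = 505 = 0b111111001
Split: l1_idx=7, l2_idx=7, offset=1
L1[7] = 2
L2[2][7] = 88
paddr = 88 * 8 + 1 = 705

Answer: 705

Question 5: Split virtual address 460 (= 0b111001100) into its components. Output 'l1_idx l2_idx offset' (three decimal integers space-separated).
vaddr = 460 = 0b111001100
  top 3 bits -> l1_idx = 7
  next 3 bits -> l2_idx = 1
  bottom 3 bits -> offset = 4

Answer: 7 1 4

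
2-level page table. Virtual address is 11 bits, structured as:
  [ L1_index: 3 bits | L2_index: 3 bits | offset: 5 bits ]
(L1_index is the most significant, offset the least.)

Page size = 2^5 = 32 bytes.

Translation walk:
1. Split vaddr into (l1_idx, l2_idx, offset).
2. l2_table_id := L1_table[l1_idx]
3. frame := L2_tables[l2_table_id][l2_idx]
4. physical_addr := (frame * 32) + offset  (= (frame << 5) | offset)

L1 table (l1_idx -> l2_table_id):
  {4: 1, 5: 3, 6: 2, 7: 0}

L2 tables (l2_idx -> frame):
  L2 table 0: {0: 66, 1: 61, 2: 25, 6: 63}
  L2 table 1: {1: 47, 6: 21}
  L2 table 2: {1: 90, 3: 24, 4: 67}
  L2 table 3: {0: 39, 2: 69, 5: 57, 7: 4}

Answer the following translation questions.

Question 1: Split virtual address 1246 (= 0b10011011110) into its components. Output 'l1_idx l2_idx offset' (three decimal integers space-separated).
Answer: 4 6 30

Derivation:
vaddr = 1246 = 0b10011011110
  top 3 bits -> l1_idx = 4
  next 3 bits -> l2_idx = 6
  bottom 5 bits -> offset = 30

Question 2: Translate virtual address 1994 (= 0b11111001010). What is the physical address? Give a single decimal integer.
Answer: 2026

Derivation:
vaddr = 1994 = 0b11111001010
Split: l1_idx=7, l2_idx=6, offset=10
L1[7] = 0
L2[0][6] = 63
paddr = 63 * 32 + 10 = 2026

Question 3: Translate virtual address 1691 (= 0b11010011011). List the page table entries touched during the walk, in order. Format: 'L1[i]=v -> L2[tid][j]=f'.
Answer: L1[6]=2 -> L2[2][4]=67

Derivation:
vaddr = 1691 = 0b11010011011
Split: l1_idx=6, l2_idx=4, offset=27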